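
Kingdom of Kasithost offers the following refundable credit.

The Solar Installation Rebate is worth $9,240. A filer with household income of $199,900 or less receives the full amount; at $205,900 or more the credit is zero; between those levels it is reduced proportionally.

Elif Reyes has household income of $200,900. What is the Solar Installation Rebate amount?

$7,700

Solar Installation Rebate: $200,900 is $1,000 into a $6,000 phase-out range, leaving 5,000/6,000 of the credit: $9,240 × 5,000/6,000 = $7,700.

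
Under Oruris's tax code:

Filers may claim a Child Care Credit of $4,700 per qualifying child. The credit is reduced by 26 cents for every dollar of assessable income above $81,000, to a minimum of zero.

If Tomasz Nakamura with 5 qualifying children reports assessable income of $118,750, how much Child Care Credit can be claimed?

Child Care Credit: base = 5 × $4,700 = $23,500. 26% of the $37,750 excess over $81,000 is $9,815; credit = $23,500 − $9,815 = $13,685.

$13,685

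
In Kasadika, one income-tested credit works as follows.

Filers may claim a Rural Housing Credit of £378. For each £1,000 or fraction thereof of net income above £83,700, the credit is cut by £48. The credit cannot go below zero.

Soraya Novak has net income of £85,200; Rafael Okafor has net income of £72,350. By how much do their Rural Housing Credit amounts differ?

£96

Soraya (£85,200): Rural Housing Credit: income exceeds £83,700 by £1,500, which is 2 full-or-partial £1,000 increments; reduction = 2 × £48 = £96, leaving £282.
Rafael (£72,350): Rural Housing Credit: £72,350 is at or below the £83,700 threshold, so the full £378 applies.
Difference: |£282 − £378| = £96.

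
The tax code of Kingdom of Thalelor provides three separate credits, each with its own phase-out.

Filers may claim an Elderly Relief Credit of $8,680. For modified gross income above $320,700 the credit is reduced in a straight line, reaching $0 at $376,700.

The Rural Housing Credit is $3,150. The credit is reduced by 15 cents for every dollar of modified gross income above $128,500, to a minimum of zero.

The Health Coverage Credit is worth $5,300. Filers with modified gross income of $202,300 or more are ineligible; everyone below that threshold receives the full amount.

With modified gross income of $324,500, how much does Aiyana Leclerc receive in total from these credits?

$8,091

Elderly Relief Credit: $324,500 is $3,800 into a $56,000 phase-out range, leaving 52,200/56,000 of the credit: $8,680 × 52,200/56,000 = $8,091.
Rural Housing Credit: 15% of the $196,000 excess over $128,500 is $29,400 ≥ base, so the credit is $0.
Health Coverage Credit: $324,500 meets or exceeds the $202,300 cutoff, so the credit is $0.
Total: $8,091 + $0 + $0 = $8,091.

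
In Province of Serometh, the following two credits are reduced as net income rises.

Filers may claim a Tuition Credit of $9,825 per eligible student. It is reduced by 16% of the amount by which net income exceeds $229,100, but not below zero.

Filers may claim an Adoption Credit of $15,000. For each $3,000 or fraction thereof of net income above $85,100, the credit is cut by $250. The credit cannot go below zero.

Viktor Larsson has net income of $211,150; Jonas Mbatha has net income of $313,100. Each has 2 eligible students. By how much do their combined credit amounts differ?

$17,690

Viktor ($211,150): Tuition Credit: base = 2 × $9,825 = $19,650. $211,150 is at or below the $229,100 threshold, so the full $19,650 applies. Adoption Credit: income exceeds $85,100 by $126,050, which is 43 full-or-partial $3,000 increments; reduction = 43 × $250 = $10,750, leaving $4,250. total $19,650 + $4,250 = $23,900
Jonas ($313,100): Tuition Credit: base = 2 × $9,825 = $19,650. 16% of the $84,000 excess over $229,100 is $13,440; credit = $19,650 − $13,440 = $6,210. Adoption Credit: income exceeds $85,100 by $228,000 → 76 increments × $250 = $19,000 ≥ base, so the credit is $0. total $6,210 + $0 = $6,210
Difference: |$23,900 − $6,210| = $17,690.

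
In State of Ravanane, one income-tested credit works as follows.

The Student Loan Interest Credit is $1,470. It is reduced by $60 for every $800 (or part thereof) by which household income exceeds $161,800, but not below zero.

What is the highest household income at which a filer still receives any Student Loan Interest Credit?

After 24 increments the reduction is 24 × $60 = $1,440, leaving $30; one more increment wipes it out. Increment 24 ends at excess 24 × $800 = $19,200, so the highest qualifying income is $161,800 + $19,200 = $181,000.

$181,000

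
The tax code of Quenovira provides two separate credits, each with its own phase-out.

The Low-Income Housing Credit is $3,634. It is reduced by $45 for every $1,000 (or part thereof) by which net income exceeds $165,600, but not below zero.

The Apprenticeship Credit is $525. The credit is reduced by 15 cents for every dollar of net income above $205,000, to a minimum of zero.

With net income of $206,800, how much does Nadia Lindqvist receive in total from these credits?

$1,999

Low-Income Housing Credit: income exceeds $165,600 by $41,200, which is 42 full-or-partial $1,000 increments; reduction = 42 × $45 = $1,890, leaving $1,744.
Apprenticeship Credit: 15% of the $1,800 excess over $205,000 is $270; credit = $525 − $270 = $255.
Total: $1,744 + $255 = $1,999.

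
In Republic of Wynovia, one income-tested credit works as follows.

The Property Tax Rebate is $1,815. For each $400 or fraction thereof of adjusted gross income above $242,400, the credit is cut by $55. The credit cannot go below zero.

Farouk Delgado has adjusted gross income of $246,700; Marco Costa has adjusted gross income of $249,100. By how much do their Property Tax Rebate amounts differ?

Farouk ($246,700): Property Tax Rebate: income exceeds $242,400 by $4,300, which is 11 full-or-partial $400 increments; reduction = 11 × $55 = $605, leaving $1,210.
Marco ($249,100): Property Tax Rebate: income exceeds $242,400 by $6,700, which is 17 full-or-partial $400 increments; reduction = 17 × $55 = $935, leaving $880.
Difference: |$1,210 − $880| = $330.

$330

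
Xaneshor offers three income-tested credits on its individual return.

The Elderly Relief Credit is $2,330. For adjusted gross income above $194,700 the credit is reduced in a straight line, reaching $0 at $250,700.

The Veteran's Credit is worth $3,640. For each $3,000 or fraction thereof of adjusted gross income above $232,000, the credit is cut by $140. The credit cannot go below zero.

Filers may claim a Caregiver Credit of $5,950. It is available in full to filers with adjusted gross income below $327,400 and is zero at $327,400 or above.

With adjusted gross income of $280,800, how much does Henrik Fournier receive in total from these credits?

Elderly Relief Credit: $280,800 is at or above $250,700, so the credit is $0.
Veteran's Credit: income exceeds $232,000 by $48,800, which is 17 full-or-partial $3,000 increments; reduction = 17 × $140 = $2,380, leaving $1,260.
Caregiver Credit: $280,800 is below the $327,400 cutoff, so the full $5,950 applies.
Total: $0 + $1,260 + $5,950 = $7,210.

$7,210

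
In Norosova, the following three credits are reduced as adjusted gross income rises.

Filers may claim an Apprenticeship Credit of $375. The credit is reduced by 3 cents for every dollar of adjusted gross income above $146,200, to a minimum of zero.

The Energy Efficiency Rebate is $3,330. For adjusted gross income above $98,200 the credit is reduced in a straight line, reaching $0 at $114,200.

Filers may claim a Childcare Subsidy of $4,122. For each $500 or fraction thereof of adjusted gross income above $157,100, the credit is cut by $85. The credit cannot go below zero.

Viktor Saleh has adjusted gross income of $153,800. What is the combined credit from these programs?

Apprenticeship Credit: 3% of the $7,600 excess over $146,200 is $228; credit = $375 − $228 = $147.
Energy Efficiency Rebate: $153,800 is at or above $114,200, so the credit is $0.
Childcare Subsidy: $153,800 is at or below the $157,100 threshold, so the full $4,122 applies.
Total: $147 + $0 + $4,122 = $4,269.

$4,269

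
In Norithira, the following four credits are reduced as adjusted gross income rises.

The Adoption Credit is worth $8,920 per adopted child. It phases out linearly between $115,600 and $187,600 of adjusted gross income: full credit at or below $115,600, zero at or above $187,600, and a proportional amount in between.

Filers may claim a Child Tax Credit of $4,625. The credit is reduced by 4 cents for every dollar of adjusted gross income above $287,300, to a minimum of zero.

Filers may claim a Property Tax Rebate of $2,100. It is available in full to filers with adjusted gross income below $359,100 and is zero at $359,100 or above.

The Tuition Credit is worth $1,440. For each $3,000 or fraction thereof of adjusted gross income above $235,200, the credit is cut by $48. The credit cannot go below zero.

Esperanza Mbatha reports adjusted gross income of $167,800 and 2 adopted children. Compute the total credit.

Adoption Credit: base = 2 × $8,920 = $17,840. $167,800 is $52,200 into a $72,000 phase-out range, leaving 19,800/72,000 of the credit: $17,840 × 19,800/72,000 = $4,906.
Child Tax Credit: $167,800 is at or below the $287,300 threshold, so the full $4,625 applies.
Property Tax Rebate: $167,800 is below the $359,100 cutoff, so the full $2,100 applies.
Tuition Credit: $167,800 is at or below the $235,200 threshold, so the full $1,440 applies.
Total: $4,906 + $4,625 + $2,100 + $1,440 = $13,071.

$13,071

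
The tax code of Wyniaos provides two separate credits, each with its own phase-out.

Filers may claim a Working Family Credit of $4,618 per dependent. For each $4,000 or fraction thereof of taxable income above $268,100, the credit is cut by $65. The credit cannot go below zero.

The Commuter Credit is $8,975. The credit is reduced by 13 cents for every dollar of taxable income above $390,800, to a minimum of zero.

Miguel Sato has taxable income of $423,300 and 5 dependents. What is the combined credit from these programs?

Working Family Credit: base = 5 × $4,618 = $23,090. income exceeds $268,100 by $155,200, which is 39 full-or-partial $4,000 increments; reduction = 39 × $65 = $2,535, leaving $20,555.
Commuter Credit: 13% of the $32,500 excess over $390,800 is $4,225; credit = $8,975 − $4,225 = $4,750.
Total: $20,555 + $4,750 = $25,305.

$25,305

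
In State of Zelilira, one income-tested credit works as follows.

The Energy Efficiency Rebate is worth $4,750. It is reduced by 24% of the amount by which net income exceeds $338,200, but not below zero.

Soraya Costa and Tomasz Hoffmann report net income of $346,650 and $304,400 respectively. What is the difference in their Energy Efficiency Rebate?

Soraya ($346,650): Energy Efficiency Rebate: 24% of the $8,450 excess over $338,200 is $2,028; credit = $4,750 − $2,028 = $2,722.
Tomasz ($304,400): Energy Efficiency Rebate: $304,400 is at or below the $338,200 threshold, so the full $4,750 applies.
Difference: |$2,722 − $4,750| = $2,028.

$2,028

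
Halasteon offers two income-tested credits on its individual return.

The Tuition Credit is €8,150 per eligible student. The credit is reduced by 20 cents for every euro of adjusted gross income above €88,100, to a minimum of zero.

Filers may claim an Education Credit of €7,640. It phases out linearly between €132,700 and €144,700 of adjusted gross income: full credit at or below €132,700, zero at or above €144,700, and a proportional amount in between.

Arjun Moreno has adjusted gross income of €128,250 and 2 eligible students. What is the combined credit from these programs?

Tuition Credit: base = 2 × €8,150 = €16,300. 20% of the €40,150 excess over €88,100 is €8,030; credit = €16,300 − €8,030 = €8,270.
Education Credit: €128,250 is at or below the €132,700 threshold, so the full €7,640 applies.
Total: €8,270 + €7,640 = €15,910.

€15,910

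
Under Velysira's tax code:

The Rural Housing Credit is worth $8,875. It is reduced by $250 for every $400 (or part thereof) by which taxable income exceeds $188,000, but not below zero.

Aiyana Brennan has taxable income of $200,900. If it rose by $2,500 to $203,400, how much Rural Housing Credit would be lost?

At $200,900 — income exceeds $188,000 by $12,900, which is 33 full-or-partial $400 increments; reduction = 33 × $250 = $8,250, leaving $625.
At $203,400 — income exceeds $188,000 by $15,400 → 39 increments × $250 = $9,750 ≥ base, so the credit is $0.
Lost: $625 − $0 = $625.

$625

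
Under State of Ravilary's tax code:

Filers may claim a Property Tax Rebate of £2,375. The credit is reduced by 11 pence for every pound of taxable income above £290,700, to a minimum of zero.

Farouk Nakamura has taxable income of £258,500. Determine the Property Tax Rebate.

£2,375

Property Tax Rebate: £258,500 is at or below the £290,700 threshold, so the full £2,375 applies.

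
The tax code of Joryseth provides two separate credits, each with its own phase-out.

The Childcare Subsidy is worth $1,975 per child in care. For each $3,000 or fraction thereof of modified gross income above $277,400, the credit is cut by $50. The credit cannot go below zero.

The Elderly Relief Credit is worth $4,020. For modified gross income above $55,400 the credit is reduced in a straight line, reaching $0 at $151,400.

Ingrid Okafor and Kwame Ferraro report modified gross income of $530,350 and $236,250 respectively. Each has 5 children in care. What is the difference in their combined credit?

Ingrid ($530,350): Childcare Subsidy: base = 5 × $1,975 = $9,875. income exceeds $277,400 by $252,950, which is 85 full-or-partial $3,000 increments; reduction = 85 × $50 = $4,250, leaving $5,625. Elderly Relief Credit: $530,350 is at or above $151,400, so the credit is $0. total $5,625 + $0 = $5,625
Kwame ($236,250): Childcare Subsidy: base = 5 × $1,975 = $9,875. $236,250 is at or below the $277,400 threshold, so the full $9,875 applies. Elderly Relief Credit: $236,250 is at or above $151,400, so the credit is $0. total $9,875 + $0 = $9,875
Difference: |$5,625 − $9,875| = $4,250.

$4,250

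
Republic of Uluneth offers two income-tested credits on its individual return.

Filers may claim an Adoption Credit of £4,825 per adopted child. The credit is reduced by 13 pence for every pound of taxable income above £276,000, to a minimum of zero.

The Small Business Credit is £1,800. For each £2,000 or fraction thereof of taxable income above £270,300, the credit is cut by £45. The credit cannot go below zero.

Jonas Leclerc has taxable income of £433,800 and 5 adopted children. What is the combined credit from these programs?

Adoption Credit: base = 5 × £4,825 = £24,125. 13% of the £157,800 excess over £276,000 is £20,514; credit = £24,125 − £20,514 = £3,611.
Small Business Credit: income exceeds £270,300 by £163,500 → 82 increments × £45 = £3,690 ≥ base, so the credit is £0.
Total: £3,611 + £0 = £3,611.

£3,611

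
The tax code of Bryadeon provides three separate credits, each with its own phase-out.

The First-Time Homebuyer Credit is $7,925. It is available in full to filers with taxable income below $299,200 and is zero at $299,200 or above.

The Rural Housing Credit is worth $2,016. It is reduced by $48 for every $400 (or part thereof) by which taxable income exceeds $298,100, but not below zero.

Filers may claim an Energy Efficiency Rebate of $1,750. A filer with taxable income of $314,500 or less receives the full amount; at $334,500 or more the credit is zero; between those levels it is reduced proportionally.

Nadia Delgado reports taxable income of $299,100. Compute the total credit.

$11,547

First-Time Homebuyer Credit: $299,100 is below the $299,200 cutoff, so the full $7,925 applies.
Rural Housing Credit: income exceeds $298,100 by $1,000, which is 3 full-or-partial $400 increments; reduction = 3 × $48 = $144, leaving $1,872.
Energy Efficiency Rebate: $299,100 is at or below the $314,500 threshold, so the full $1,750 applies.
Total: $7,925 + $1,872 + $1,750 = $11,547.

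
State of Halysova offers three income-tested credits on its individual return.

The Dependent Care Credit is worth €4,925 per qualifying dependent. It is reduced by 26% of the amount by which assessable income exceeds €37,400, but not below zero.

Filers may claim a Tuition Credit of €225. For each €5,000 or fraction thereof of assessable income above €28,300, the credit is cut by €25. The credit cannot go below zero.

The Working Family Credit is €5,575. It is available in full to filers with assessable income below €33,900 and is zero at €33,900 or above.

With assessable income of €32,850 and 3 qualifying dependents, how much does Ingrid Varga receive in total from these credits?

€20,550

Dependent Care Credit: base = 3 × €4,925 = €14,775. €32,850 is at or below the €37,400 threshold, so the full €14,775 applies.
Tuition Credit: income exceeds €28,300 by €4,550, which is 1 full-or-partial €5,000 increment; reduction = 1 × €25 = €25, leaving €200.
Working Family Credit: €32,850 is below the €33,900 cutoff, so the full €5,575 applies.
Total: €14,775 + €200 + €5,575 = €20,550.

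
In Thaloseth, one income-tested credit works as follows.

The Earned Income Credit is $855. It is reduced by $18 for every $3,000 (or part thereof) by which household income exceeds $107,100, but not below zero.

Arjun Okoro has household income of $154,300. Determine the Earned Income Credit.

$567

Earned Income Credit: income exceeds $107,100 by $47,200, which is 16 full-or-partial $3,000 increments; reduction = 16 × $18 = $288, leaving $567.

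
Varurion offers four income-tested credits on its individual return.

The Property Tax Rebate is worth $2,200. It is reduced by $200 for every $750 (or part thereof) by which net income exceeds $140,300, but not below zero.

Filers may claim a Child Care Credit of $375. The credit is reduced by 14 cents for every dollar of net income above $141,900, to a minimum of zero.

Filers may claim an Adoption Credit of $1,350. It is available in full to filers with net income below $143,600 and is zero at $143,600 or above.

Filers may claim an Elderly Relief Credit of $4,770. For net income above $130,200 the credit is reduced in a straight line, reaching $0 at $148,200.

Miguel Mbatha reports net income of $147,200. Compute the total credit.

$465

Property Tax Rebate: income exceeds $140,300 by $6,900, which is 10 full-or-partial $750 increments; reduction = 10 × $200 = $2,000, leaving $200.
Child Care Credit: 14% of the $5,300 excess over $141,900 is $742 ≥ base, so the credit is $0.
Adoption Credit: $147,200 meets or exceeds the $143,600 cutoff, so the credit is $0.
Elderly Relief Credit: $147,200 is $17,000 into a $18,000 phase-out range, leaving 1,000/18,000 of the credit: $4,770 × 1,000/18,000 = $265.
Total: $200 + $0 + $0 + $265 = $465.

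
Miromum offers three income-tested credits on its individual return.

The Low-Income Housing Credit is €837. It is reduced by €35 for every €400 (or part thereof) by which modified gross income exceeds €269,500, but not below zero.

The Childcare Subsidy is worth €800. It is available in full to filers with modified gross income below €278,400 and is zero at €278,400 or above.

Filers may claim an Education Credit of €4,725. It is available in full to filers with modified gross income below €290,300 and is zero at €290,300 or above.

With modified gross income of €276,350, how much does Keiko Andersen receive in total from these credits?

€5,732

Low-Income Housing Credit: income exceeds €269,500 by €6,850, which is 18 full-or-partial €400 increments; reduction = 18 × €35 = €630, leaving €207.
Childcare Subsidy: €276,350 is below the €278,400 cutoff, so the full €800 applies.
Education Credit: €276,350 is below the €290,300 cutoff, so the full €4,725 applies.
Total: €207 + €800 + €4,725 = €5,732.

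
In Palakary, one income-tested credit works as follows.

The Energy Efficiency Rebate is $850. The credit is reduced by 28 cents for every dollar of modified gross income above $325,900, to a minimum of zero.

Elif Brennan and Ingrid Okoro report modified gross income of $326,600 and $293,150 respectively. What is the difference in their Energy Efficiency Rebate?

$196

Elif ($326,600): Energy Efficiency Rebate: 28% of the $700 excess over $325,900 is $196; credit = $850 − $196 = $654.
Ingrid ($293,150): Energy Efficiency Rebate: $293,150 is at or below the $325,900 threshold, so the full $850 applies.
Difference: |$654 − $850| = $196.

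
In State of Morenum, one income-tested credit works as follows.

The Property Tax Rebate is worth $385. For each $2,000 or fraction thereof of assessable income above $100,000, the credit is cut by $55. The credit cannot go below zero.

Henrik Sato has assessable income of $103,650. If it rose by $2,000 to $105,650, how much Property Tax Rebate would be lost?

$55

At $103,650 — income exceeds $100,000 by $3,650, which is 2 full-or-partial $2,000 increments; reduction = 2 × $55 = $110, leaving $275.
At $105,650 — income exceeds $100,000 by $5,650, which is 3 full-or-partial $2,000 increments; reduction = 3 × $55 = $165, leaving $220.
Lost: $275 − $220 = $55.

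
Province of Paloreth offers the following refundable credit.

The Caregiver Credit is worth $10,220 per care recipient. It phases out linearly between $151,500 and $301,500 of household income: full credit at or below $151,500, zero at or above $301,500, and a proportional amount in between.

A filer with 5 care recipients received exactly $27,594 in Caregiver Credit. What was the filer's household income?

$220,500

Full credit = 5 × $10,220 = $51,100.
$27,594 is 27,594/51,100 of the full $51,100, so 23,506/51,100 of the $150,000 range has been used: income = $151,500 + $150,000 × 23,506/51,100 = $220,500.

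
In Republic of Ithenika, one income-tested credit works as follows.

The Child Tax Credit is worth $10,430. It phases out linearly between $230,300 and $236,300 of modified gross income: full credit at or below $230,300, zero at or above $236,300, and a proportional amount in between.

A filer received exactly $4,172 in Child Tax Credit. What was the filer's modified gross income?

$4,172 is 4,172/10,430 of the full $10,430, so 6,258/10,430 of the $6,000 range has been used: income = $230,300 + $6,000 × 6,258/10,430 = $233,900.

$233,900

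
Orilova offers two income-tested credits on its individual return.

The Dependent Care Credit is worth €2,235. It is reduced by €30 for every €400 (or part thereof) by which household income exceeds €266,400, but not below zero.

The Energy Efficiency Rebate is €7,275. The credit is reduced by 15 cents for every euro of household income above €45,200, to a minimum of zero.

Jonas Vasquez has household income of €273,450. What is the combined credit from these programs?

€1,695

Dependent Care Credit: income exceeds €266,400 by €7,050, which is 18 full-or-partial €400 increments; reduction = 18 × €30 = €540, leaving €1,695.
Energy Efficiency Rebate: 15% of the €228,250 excess over €45,200 is €34,237.50 ≥ base, so the credit is €0.
Total: €1,695 + €0 = €1,695.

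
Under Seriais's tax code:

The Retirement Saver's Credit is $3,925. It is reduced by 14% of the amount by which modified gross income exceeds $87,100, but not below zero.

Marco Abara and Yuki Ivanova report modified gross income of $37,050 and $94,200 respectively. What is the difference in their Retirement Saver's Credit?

Marco ($37,050): Retirement Saver's Credit: $37,050 is at or below the $87,100 threshold, so the full $3,925 applies.
Yuki ($94,200): Retirement Saver's Credit: 14% of the $7,100 excess over $87,100 is $994; credit = $3,925 − $994 = $2,931.
Difference: |$3,925 − $2,931| = $994.

$994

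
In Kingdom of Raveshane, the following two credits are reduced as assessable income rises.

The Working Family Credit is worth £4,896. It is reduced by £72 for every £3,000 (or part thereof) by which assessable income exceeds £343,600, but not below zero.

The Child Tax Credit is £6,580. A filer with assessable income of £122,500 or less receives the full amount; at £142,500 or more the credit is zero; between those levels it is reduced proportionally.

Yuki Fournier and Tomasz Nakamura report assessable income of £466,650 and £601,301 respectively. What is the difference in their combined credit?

Yuki (£466,650): Working Family Credit: income exceeds £343,600 by £123,050, which is 42 full-or-partial £3,000 increments; reduction = 42 × £72 = £3,024, leaving £1,872. Child Tax Credit: £466,650 is at or above £142,500, so the credit is £0. total £1,872 + £0 = £1,872
Tomasz (£601,301): Working Family Credit: income exceeds £343,600 by £257,701 → 86 increments × £72 = £6,192 ≥ base, so the credit is £0. Child Tax Credit: £601,301 is at or above £142,500, so the credit is £0. total £0 + £0 = £0
Difference: |£1,872 − £0| = £1,872.

£1,872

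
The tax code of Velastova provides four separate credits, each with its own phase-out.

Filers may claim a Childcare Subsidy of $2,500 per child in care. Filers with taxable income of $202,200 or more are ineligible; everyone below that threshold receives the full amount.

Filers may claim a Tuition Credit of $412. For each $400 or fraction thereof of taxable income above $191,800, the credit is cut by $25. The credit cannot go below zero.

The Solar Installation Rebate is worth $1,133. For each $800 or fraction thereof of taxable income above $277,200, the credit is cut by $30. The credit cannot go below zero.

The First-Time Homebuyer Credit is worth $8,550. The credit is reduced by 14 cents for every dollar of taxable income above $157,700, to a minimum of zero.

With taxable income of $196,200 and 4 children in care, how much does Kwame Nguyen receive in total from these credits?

Childcare Subsidy: base = 4 × $2,500 = $10,000. $196,200 is below the $202,200 cutoff, so the full $10,000 applies.
Tuition Credit: income exceeds $191,800 by $4,400, which is 11 full-or-partial $400 increments; reduction = 11 × $25 = $275, leaving $137.
Solar Installation Rebate: $196,200 is at or below the $277,200 threshold, so the full $1,133 applies.
First-Time Homebuyer Credit: 14% of the $38,500 excess over $157,700 is $5,390; credit = $8,550 − $5,390 = $3,160.
Total: $10,000 + $137 + $1,133 + $3,160 = $14,430.

$14,430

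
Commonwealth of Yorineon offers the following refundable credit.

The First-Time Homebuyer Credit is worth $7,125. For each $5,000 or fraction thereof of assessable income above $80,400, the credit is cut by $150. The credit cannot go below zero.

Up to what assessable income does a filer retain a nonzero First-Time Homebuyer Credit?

After 47 increments the reduction is 47 × $150 = $7,050, leaving $75; one more increment wipes it out. Increment 47 ends at excess 47 × $5,000 = $235,000, so the highest qualifying income is $80,400 + $235,000 = $315,400.

$315,400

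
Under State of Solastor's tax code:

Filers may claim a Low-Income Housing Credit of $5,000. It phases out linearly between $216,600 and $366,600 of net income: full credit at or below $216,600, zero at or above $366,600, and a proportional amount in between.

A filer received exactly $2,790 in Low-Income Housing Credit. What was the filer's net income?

$282,900

$2,790 is 2,790/5,000 of the full $5,000, so 2,210/5,000 of the $150,000 range has been used: income = $216,600 + $150,000 × 2,210/5,000 = $282,900.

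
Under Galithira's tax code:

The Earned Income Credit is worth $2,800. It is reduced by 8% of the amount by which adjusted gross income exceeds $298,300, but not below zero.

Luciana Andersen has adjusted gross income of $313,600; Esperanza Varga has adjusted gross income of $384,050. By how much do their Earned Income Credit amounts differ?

Luciana ($313,600): Earned Income Credit: 8% of the $15,300 excess over $298,300 is $1,224; credit = $2,800 − $1,224 = $1,576.
Esperanza ($384,050): Earned Income Credit: 8% of the $85,750 excess over $298,300 is $6,860 ≥ base, so the credit is $0.
Difference: |$1,576 − $0| = $1,576.

$1,576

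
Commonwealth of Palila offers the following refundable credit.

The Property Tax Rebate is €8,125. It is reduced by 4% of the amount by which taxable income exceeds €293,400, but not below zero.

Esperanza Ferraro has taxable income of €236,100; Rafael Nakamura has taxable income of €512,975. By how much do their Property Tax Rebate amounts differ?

Esperanza (€236,100): Property Tax Rebate: €236,100 is at or below the €293,400 threshold, so the full €8,125 applies.
Rafael (€512,975): Property Tax Rebate: 4% of the €219,575 excess over €293,400 is €8,783 ≥ base, so the credit is €0.
Difference: |€8,125 − €0| = €8,125.

€8,125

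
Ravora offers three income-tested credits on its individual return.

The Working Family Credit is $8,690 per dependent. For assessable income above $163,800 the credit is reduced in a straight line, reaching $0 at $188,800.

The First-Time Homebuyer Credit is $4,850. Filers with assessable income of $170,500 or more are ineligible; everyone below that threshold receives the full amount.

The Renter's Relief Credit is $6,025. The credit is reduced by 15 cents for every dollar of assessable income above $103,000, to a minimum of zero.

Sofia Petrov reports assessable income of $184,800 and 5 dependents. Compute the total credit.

Working Family Credit: base = 5 × $8,690 = $43,450. $184,800 is $21,000 into a $25,000 phase-out range, leaving 4,000/25,000 of the credit: $43,450 × 4,000/25,000 = $6,952.
First-Time Homebuyer Credit: $184,800 meets or exceeds the $170,500 cutoff, so the credit is $0.
Renter's Relief Credit: 15% of the $81,800 excess over $103,000 is $12,270 ≥ base, so the credit is $0.
Total: $6,952 + $0 + $0 = $6,952.

$6,952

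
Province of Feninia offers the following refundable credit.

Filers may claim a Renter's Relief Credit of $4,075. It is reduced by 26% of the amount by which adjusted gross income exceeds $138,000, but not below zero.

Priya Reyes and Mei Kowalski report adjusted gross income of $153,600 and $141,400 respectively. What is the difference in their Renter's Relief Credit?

Priya ($153,600): Renter's Relief Credit: 26% of the $15,600 excess over $138,000 is $4,056; credit = $4,075 − $4,056 = $19.
Mei ($141,400): Renter's Relief Credit: 26% of the $3,400 excess over $138,000 is $884; credit = $4,075 − $884 = $3,191.
Difference: |$19 − $3,191| = $3,172.

$3,172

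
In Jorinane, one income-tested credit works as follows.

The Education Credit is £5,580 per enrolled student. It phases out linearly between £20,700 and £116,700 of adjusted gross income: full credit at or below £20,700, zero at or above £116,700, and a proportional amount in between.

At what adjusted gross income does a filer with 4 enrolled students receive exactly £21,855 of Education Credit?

Full credit = 4 × £5,580 = £22,320.
£21,855 is 21,855/22,320 of the full £22,320, so 465/22,320 of the £96,000 range has been used: income = £20,700 + £96,000 × 465/22,320 = £22,700.

£22,700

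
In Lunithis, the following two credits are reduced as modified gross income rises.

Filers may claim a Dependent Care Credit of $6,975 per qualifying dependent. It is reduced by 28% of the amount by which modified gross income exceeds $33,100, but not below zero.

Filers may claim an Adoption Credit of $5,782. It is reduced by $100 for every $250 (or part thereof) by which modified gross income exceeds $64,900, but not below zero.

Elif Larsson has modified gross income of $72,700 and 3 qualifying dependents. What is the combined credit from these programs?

Dependent Care Credit: base = 3 × $6,975 = $20,925. 28% of the $39,600 excess over $33,100 is $11,088; credit = $20,925 − $11,088 = $9,837.
Adoption Credit: income exceeds $64,900 by $7,800, which is 32 full-or-partial $250 increments; reduction = 32 × $100 = $3,200, leaving $2,582.
Total: $9,837 + $2,582 = $12,419.

$12,419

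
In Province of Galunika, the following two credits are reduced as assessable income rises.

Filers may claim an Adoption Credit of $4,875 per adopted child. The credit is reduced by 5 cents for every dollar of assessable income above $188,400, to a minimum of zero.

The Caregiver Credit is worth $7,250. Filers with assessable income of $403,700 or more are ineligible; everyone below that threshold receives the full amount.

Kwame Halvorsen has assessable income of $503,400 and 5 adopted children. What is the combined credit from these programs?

Adoption Credit: base = 5 × $4,875 = $24,375. 5% of the $315,000 excess over $188,400 is $15,750; credit = $24,375 − $15,750 = $8,625.
Caregiver Credit: $503,400 meets or exceeds the $403,700 cutoff, so the credit is $0.
Total: $8,625 + $0 = $8,625.

$8,625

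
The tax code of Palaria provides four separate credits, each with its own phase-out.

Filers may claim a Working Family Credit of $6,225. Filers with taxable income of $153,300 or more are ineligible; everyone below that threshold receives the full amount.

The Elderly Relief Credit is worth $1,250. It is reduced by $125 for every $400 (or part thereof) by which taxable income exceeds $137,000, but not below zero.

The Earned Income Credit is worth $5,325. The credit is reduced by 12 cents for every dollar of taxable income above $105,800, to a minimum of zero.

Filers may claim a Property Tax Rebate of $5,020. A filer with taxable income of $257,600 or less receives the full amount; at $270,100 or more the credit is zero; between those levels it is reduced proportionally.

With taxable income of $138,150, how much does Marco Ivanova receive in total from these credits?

$13,563

Working Family Credit: $138,150 is below the $153,300 cutoff, so the full $6,225 applies.
Elderly Relief Credit: income exceeds $137,000 by $1,150, which is 3 full-or-partial $400 increments; reduction = 3 × $125 = $375, leaving $875.
Earned Income Credit: 12% of the $32,350 excess over $105,800 is $3,882; credit = $5,325 − $3,882 = $1,443.
Property Tax Rebate: $138,150 is at or below the $257,600 threshold, so the full $5,020 applies.
Total: $6,225 + $875 + $1,443 + $5,020 = $13,563.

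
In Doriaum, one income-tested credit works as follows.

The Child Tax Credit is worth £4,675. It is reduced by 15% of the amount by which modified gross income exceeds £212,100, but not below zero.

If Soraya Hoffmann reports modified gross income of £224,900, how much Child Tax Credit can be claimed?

Child Tax Credit: 15% of the £12,800 excess over £212,100 is £1,920; credit = £4,675 − £1,920 = £2,755.

£2,755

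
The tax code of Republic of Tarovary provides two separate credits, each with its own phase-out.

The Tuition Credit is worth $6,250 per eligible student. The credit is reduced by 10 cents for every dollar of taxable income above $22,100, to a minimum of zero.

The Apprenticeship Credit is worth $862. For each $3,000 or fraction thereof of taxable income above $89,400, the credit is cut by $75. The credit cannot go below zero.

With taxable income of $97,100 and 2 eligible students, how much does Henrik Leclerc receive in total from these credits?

Tuition Credit: base = 2 × $6,250 = $12,500. 10% of the $75,000 excess over $22,100 is $7,500; credit = $12,500 − $7,500 = $5,000.
Apprenticeship Credit: income exceeds $89,400 by $7,700, which is 3 full-or-partial $3,000 increments; reduction = 3 × $75 = $225, leaving $637.
Total: $5,000 + $637 = $5,637.

$5,637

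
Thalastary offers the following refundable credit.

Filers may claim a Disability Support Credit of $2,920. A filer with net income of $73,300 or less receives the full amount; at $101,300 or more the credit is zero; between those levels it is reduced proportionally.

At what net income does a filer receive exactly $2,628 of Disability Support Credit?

$76,100

$2,628 is 2,628/2,920 of the full $2,920, so 292/2,920 of the $28,000 range has been used: income = $73,300 + $28,000 × 292/2,920 = $76,100.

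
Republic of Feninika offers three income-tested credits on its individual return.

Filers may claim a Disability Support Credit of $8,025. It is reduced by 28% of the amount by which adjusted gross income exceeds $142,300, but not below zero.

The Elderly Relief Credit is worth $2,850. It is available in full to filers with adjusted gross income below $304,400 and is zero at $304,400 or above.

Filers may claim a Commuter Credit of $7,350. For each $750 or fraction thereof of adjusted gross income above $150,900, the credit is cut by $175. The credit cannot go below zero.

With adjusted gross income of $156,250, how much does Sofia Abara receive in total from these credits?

Disability Support Credit: 28% of the $13,950 excess over $142,300 is $3,906; credit = $8,025 − $3,906 = $4,119.
Elderly Relief Credit: $156,250 is below the $304,400 cutoff, so the full $2,850 applies.
Commuter Credit: income exceeds $150,900 by $5,350, which is 8 full-or-partial $750 increments; reduction = 8 × $175 = $1,400, leaving $5,950.
Total: $4,119 + $2,850 + $5,950 = $12,919.

$12,919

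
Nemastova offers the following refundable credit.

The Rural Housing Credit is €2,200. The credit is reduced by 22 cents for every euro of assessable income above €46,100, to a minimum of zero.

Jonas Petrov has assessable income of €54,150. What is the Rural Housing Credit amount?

Rural Housing Credit: 22% of the €8,050 excess over €46,100 is €1,771; credit = €2,200 − €1,771 = €429.

€429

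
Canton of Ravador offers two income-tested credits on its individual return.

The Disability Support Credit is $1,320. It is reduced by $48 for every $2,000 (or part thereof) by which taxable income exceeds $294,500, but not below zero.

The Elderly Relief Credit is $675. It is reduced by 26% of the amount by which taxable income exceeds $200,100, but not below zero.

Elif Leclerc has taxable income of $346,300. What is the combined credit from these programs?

$72

Disability Support Credit: income exceeds $294,500 by $51,800, which is 26 full-or-partial $2,000 increments; reduction = 26 × $48 = $1,248, leaving $72.
Elderly Relief Credit: 26% of the $146,200 excess over $200,100 is $38,012 ≥ base, so the credit is $0.
Total: $72 + $0 = $72.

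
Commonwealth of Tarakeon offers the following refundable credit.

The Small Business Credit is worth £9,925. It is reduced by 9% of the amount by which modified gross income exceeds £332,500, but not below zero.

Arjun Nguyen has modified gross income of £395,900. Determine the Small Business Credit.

£4,219

Small Business Credit: 9% of the £63,400 excess over £332,500 is £5,706; credit = £9,925 − £5,706 = £4,219.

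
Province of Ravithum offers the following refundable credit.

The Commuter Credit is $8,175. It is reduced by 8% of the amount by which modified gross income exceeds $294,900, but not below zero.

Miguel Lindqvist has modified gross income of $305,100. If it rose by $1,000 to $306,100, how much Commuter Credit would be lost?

$80

At $305,100 — 8% of the $10,200 excess over $294,900 is $816; credit = $8,175 − $816 = $7,359.
At $306,100 — 8% of the $11,200 excess over $294,900 is $896; credit = $8,175 − $896 = $7,279.
Lost: $7,359 − $7,279 = $80.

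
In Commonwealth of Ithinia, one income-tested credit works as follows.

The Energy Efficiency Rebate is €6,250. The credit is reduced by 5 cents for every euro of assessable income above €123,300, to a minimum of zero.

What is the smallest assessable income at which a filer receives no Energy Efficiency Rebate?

€248,300

The credit falls by 5% of each euro above €123,300, so it reaches zero when the excess is €6,250 / 5% = €125,000: income = €123,300 + €125,000 = €248,300.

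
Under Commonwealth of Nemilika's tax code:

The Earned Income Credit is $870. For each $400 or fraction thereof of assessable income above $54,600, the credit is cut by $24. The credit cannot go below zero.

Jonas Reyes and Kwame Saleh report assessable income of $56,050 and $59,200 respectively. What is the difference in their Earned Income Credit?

$192

Jonas ($56,050): Earned Income Credit: income exceeds $54,600 by $1,450, which is 4 full-or-partial $400 increments; reduction = 4 × $24 = $96, leaving $774.
Kwame ($59,200): Earned Income Credit: income exceeds $54,600 by $4,600, which is 12 full-or-partial $400 increments; reduction = 12 × $24 = $288, leaving $582.
Difference: |$774 − $582| = $192.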